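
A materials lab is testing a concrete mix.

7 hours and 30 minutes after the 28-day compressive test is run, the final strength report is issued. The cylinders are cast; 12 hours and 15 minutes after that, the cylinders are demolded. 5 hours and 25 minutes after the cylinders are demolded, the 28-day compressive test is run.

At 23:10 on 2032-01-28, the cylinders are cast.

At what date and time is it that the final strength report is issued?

The cylinders are cast: 23:10 Jan 28, 2032.
The cylinders are demolded: 23:10 Jan 28, 2032 + 12h15m = 11:25 Jan 29, 2032.
The 28-day compressive test is run: 11:25 Jan 29, 2032 + 5h25m = 16:50 Jan 29, 2032.
The final strength report is issued: 16:50 Jan 29, 2032 + 7h30m = 00:20 Jan 30, 2032.

00:20 on 2032-01-30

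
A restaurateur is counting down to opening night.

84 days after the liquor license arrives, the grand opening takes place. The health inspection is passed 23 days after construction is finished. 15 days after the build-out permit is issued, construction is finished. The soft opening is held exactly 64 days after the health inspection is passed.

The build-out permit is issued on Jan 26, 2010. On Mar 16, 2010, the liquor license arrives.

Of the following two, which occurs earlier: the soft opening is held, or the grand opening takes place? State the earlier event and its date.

The soft opening is held — May 8, 2010

The build-out permit is issued: Jan 26, 2010.
Construction is finished: Jan 26, 2010 + 15 days = Feb 10, 2010.
The health inspection is passed: Feb 10, 2010 + 23 days = Mar 5, 2010.
The soft opening is held: Mar 5, 2010 + 64 days = May 8, 2010.
The liquor license arrives: Mar 16, 2010.
The grand opening takes place: Mar 16, 2010 + 84 days = Jun 8, 2010.
Comparing: the soft opening is held on May 8, 2010 vs the grand opening takes place on Jun 8, 2010. Earlier: the soft opening is held.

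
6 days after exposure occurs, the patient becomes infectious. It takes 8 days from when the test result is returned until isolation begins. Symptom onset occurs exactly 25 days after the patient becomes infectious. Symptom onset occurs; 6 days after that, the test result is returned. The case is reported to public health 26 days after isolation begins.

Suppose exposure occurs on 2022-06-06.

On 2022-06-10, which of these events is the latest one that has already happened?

Exposure occurs: Jun 6, 2022.
The patient becomes infectious: Jun 6, 2022 + 6 days = Jun 12, 2022.
Symptom onset occurs: Jun 12, 2022 + 25 days = Jul 7, 2022.
The test result is returned: Jul 7, 2022 + 6 days = Jul 13, 2022.
Isolation begins: Jul 13, 2022 + 8 days = Jul 21, 2022.
The case is reported to public health: Jul 21, 2022 + 26 days = Aug 16, 2022.
Jun 10, 2022 falls between when exposure occurs (Jun 6, 2022) and when the patient becomes infectious (Jun 12, 2022).

Exposure occurs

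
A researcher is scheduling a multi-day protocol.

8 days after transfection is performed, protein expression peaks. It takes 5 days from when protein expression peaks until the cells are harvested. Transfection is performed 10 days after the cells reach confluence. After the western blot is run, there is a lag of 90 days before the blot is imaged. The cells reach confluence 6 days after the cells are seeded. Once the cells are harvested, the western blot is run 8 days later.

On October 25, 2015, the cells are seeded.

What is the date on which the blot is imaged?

The cells are seeded: Oct 25, 2015.
The cells reach confluence: Oct 25, 2015 + 6 days = Oct 31, 2015.
Transfection is performed: Oct 31, 2015 + 10 days = Nov 10, 2015.
Protein expression peaks: Nov 10, 2015 + 8 days = Nov 18, 2015.
The cells are harvested: Nov 18, 2015 + 5 days = Nov 23, 2015.
The western blot is run: Nov 23, 2015 + 8 days = Dec 1, 2015.
The blot is imaged: Dec 1, 2015 + 90 days = Feb 29, 2016.

February 29, 2016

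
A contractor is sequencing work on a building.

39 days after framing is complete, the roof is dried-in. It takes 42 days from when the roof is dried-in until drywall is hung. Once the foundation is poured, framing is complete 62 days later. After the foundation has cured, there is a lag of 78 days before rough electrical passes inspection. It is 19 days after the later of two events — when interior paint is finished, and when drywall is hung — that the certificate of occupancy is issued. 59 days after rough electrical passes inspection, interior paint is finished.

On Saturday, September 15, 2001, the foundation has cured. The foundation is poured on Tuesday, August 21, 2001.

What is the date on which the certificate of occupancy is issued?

The foundation has cured: Sep 15, 2001.
Rough electrical passes inspection: Sep 15, 2001 + 78 days = Dec 2, 2001.
Interior paint is finished: Dec 2, 2001 + 59 days = Jan 30, 2002.
The foundation is poured: Aug 21, 2001.
Framing is complete: Aug 21, 2001 + 62 days = Oct 22, 2001.
The roof is dried-in: Oct 22, 2001 + 39 days = Nov 30, 2001.
Drywall is hung: Nov 30, 2001 + 42 days = Jan 11, 2002.
Both prerequisites met — interior paint is finished (Jan 30, 2002), drywall is hung (Jan 11, 2002); the later is Jan 30, 2002.
The certificate of occupancy is issued: Jan 30, 2002 + 19 days = Feb 18, 2002.

Monday, February 18, 2002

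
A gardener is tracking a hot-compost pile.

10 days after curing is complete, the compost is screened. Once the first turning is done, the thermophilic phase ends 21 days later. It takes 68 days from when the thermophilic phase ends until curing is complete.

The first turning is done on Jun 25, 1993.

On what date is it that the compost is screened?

Oct 2, 1993

The first turning is done: Jun 25, 1993.
The thermophilic phase ends: Jun 25, 1993 + 21 days = Jul 16, 1993.
Curing is complete: Jul 16, 1993 + 68 days = Sep 22, 1993.
The compost is screened: Sep 22, 1993 + 10 days = Oct 2, 1993.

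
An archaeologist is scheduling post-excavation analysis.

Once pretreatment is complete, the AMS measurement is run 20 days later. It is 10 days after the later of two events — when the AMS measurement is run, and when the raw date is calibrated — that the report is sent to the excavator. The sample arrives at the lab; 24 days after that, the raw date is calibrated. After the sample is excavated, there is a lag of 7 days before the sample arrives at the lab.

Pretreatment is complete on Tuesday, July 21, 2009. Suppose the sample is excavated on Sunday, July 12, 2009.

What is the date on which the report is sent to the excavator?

Pretreatment is complete: Jul 21, 2009.
The AMS measurement is run: Jul 21, 2009 + 20 days = Aug 10, 2009.
The sample is excavated: Jul 12, 2009.
The sample arrives at the lab: Jul 12, 2009 + 7 days = Jul 19, 2009.
The raw date is calibrated: Jul 19, 2009 + 24 days = Aug 12, 2009.
Both prerequisites met — the AMS measurement is run (Aug 10, 2009), the raw date is calibrated (Aug 12, 2009); the later is Aug 12, 2009.
The report is sent to the excavator: Aug 12, 2009 + 10 days = Aug 22, 2009.

Saturday, August 22, 2009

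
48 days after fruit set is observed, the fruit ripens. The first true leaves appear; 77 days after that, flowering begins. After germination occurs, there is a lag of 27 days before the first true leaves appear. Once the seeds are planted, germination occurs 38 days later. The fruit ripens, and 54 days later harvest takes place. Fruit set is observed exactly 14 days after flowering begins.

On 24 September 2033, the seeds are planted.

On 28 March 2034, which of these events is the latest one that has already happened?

Fruit set is observed

The seeds are planted: Sep 24, 2033.
Germination occurs: Sep 24, 2033 + 38 days = Nov 1, 2033.
The first true leaves appear: Nov 1, 2033 + 27 days = Nov 28, 2033.
Flowering begins: Nov 28, 2033 + 77 days = Feb 13, 2034.
Fruit set is observed: Feb 13, 2034 + 14 days = Feb 27, 2034.
The fruit ripens: Feb 27, 2034 + 48 days = Apr 16, 2034.
Harvest takes place: Apr 16, 2034 + 54 days = Jun 9, 2034.
Mar 28, 2034 falls between when fruit set is observed (Feb 27, 2034) and when the fruit ripens (Apr 16, 2034).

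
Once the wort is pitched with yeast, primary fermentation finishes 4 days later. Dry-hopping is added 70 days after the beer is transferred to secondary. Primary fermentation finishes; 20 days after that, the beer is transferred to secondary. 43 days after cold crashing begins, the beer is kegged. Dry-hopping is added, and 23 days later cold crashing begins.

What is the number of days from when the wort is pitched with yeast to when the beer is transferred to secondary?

24 days

Causal path: the wort is pitched with yeast → primary fermentation finishes → the beer is transferred to secondary.
Total delay along the path: 4 + 20 = 24 days.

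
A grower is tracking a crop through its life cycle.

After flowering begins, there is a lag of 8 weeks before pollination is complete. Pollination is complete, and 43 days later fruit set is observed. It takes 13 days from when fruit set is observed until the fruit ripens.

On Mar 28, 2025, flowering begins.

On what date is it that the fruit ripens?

Jul 18, 2025

Flowering begins: Mar 28, 2025.
Pollination is complete: Mar 28, 2025 + 8 weeks = May 23, 2025.
Fruit set is observed: May 23, 2025 + 43 days = Jul 5, 2025.
The fruit ripens: Jul 5, 2025 + 13 days = Jul 18, 2025.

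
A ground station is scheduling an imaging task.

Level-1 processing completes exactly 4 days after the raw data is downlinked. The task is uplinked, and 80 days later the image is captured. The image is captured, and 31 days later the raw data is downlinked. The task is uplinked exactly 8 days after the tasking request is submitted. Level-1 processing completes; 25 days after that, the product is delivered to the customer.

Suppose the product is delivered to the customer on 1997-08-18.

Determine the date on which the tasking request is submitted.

The product is delivered to the customer: Aug 18, 1997.
Level-1 processing completes: Aug 18, 1997 − 25 days = Jul 24, 1997.
The raw data is downlinked: Jul 24, 1997 − 4 days = Jul 20, 1997.
The image is captured: Jul 20, 1997 − 31 days = Jun 19, 1997.
The task is uplinked: Jun 19, 1997 − 80 days = Mar 31, 1997.
The tasking request is submitted: Mar 31, 1997 − 8 days = Mar 23, 1997.

1997-03-23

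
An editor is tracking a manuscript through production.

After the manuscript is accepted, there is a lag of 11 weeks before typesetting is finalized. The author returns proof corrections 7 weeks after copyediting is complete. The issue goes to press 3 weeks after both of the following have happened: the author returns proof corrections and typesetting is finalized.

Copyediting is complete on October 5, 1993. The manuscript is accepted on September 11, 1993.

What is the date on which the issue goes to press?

December 18, 1993

Copyediting is complete: Oct 5, 1993.
The author returns proof corrections: Oct 5, 1993 + 7 weeks = Nov 23, 1993.
The manuscript is accepted: Sep 11, 1993.
Typesetting is finalized: Sep 11, 1993 + 11 weeks = Nov 27, 1993.
Both prerequisites met — the author returns proof corrections (Nov 23, 1993), typesetting is finalized (Nov 27, 1993); the later is Nov 27, 1993.
The issue goes to press: Nov 27, 1993 + 3 weeks = Dec 18, 1993.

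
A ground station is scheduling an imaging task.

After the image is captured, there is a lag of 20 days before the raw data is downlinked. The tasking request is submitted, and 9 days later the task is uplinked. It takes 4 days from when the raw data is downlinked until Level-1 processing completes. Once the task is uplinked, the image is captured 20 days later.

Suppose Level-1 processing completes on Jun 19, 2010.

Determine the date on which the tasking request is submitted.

Level-1 processing completes: Jun 19, 2010.
The raw data is downlinked: Jun 19, 2010 − 4 days = Jun 15, 2010.
The image is captured: Jun 15, 2010 − 20 days = May 26, 2010.
The task is uplinked: May 26, 2010 − 20 days = May 6, 2010.
The tasking request is submitted: May 6, 2010 − 9 days = Apr 27, 2010.

Apr 27, 2010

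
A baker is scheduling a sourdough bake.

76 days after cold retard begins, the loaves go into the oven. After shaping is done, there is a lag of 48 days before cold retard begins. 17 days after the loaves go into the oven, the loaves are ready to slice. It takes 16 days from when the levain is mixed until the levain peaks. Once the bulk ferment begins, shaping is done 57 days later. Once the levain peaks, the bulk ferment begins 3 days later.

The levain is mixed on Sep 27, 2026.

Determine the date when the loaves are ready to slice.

May 2, 2027

The levain is mixed: Sep 27, 2026.
The levain peaks: Sep 27, 2026 + 16 days = Oct 13, 2026.
The bulk ferment begins: Oct 13, 2026 + 3 days = Oct 16, 2026.
Shaping is done: Oct 16, 2026 + 57 days = Dec 12, 2026.
Cold retard begins: Dec 12, 2026 + 48 days = Jan 29, 2027.
The loaves go into the oven: Jan 29, 2027 + 76 days = Apr 15, 2027.
The loaves are ready to slice: Apr 15, 2027 + 17 days = May 2, 2027.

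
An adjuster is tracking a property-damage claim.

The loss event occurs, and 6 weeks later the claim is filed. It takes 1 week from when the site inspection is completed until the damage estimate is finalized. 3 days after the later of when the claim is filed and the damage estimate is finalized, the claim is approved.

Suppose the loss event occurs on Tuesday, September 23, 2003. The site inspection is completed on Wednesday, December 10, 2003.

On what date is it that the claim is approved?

The loss event occurs: Sep 23, 2003.
The claim is filed: Sep 23, 2003 + 6 weeks = Nov 4, 2003.
The site inspection is completed: Dec 10, 2003.
The damage estimate is finalized: Dec 10, 2003 + 1 week = Dec 17, 2003.
Both prerequisites met — the claim is filed (Nov 4, 2003), the damage estimate is finalized (Dec 17, 2003); the later is Dec 17, 2003.
The claim is approved: Dec 17, 2003 + 3 days = Dec 20, 2003.

Saturday, December 20, 2003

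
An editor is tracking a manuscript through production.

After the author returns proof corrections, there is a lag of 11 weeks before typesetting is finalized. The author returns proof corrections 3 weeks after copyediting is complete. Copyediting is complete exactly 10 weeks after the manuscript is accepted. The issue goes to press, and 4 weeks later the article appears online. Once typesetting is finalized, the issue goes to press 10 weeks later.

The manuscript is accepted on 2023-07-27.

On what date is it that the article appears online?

The manuscript is accepted: Jul 27, 2023.
Copyediting is complete: Jul 27, 2023 + 10 weeks = Oct 5, 2023.
The author returns proof corrections: Oct 5, 2023 + 3 weeks = Oct 26, 2023.
Typesetting is finalized: Oct 26, 2023 + 11 weeks = Jan 11, 2024.
The issue goes to press: Jan 11, 2024 + 10 weeks = Mar 21, 2024.
The article appears online: Mar 21, 2024 + 4 weeks = Apr 18, 2024.

2024-04-18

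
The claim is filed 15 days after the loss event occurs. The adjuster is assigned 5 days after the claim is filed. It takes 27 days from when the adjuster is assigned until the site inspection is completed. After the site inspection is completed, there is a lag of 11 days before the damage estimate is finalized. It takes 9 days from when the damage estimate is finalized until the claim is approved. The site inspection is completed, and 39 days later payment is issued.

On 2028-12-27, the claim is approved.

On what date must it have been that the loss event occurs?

2028-10-21

The claim is approved: Dec 27, 2028.
The damage estimate is finalized: Dec 27, 2028 − 9 days = Dec 18, 2028.
The site inspection is completed: Dec 18, 2028 − 11 days = Dec 7, 2028.
The adjuster is assigned: Dec 7, 2028 − 27 days = Nov 10, 2028.
The claim is filed: Nov 10, 2028 − 5 days = Nov 5, 2028.
The loss event occurs: Nov 5, 2028 − 15 days = Oct 21, 2028.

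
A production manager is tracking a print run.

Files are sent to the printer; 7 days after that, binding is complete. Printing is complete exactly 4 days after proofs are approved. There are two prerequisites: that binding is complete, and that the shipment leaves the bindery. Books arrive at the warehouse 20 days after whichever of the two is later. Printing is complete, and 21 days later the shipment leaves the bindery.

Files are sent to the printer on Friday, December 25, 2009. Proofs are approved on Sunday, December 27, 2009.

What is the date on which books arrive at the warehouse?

Files are sent to the printer: Dec 25, 2009.
Binding is complete: Dec 25, 2009 + 7 days = Jan 1, 2010.
Proofs are approved: Dec 27, 2009.
Printing is complete: Dec 27, 2009 + 4 days = Dec 31, 2009.
The shipment leaves the bindery: Dec 31, 2009 + 21 days = Jan 21, 2010.
Both prerequisites met — binding is complete (Jan 1, 2010), the shipment leaves the bindery (Jan 21, 2010); the later is Jan 21, 2010.
Books arrive at the warehouse: Jan 21, 2010 + 20 days = Feb 10, 2010.

Wednesday, February 10, 2010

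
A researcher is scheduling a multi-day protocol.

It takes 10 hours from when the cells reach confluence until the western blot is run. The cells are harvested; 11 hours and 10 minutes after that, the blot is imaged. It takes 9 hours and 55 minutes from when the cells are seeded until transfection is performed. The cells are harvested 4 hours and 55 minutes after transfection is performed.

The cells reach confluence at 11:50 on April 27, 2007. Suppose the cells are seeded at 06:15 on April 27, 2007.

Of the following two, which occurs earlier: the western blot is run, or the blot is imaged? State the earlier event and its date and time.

The western blot is run — 21:50 on April 27, 2007

The cells reach confluence: 11:50 Apr 27, 2007.
The western blot is run: 11:50 Apr 27, 2007 + 10h = 21:50 Apr 27, 2007.
The cells are seeded: 06:15 Apr 27, 2007.
Transfection is performed: 06:15 Apr 27, 2007 + 9h55m = 16:10 Apr 27, 2007.
The cells are harvested: 16:10 Apr 27, 2007 + 4h55m = 21:05 Apr 27, 2007.
The blot is imaged: 21:05 Apr 27, 2007 + 11h10m = 08:15 Apr 28, 2007.
Comparing: the western blot is run at 21:50 Apr 27, 2007 vs the blot is imaged at 08:15 Apr 28, 2007. Earlier: the western blot is run.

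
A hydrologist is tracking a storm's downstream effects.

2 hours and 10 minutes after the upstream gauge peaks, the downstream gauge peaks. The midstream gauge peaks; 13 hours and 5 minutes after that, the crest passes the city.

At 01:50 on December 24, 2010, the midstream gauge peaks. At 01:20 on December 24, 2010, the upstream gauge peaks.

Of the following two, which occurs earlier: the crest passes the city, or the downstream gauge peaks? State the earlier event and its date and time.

The midstream gauge peaks: 01:50 Dec 24, 2010.
The crest passes the city: 01:50 Dec 24, 2010 + 13h05m = 14:55 Dec 24, 2010.
The upstream gauge peaks: 01:20 Dec 24, 2010.
The downstream gauge peaks: 01:20 Dec 24, 2010 + 2h10m = 03:30 Dec 24, 2010.
Comparing: the crest passes the city at 14:55 Dec 24, 2010 vs the downstream gauge peaks at 03:30 Dec 24, 2010. Earlier: the downstream gauge peaks.

The downstream gauge peaks — 03:30 on December 24, 2010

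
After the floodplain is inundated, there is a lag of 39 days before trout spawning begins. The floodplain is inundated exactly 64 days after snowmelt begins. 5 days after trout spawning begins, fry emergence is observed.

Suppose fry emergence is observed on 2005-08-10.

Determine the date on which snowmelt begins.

2005-04-24

Fry emergence is observed: Aug 10, 2005.
Trout spawning begins: Aug 10, 2005 − 5 days = Aug 5, 2005.
The floodplain is inundated: Aug 5, 2005 − 39 days = Jun 27, 2005.
Snowmelt begins: Jun 27, 2005 − 64 days = Apr 24, 2005.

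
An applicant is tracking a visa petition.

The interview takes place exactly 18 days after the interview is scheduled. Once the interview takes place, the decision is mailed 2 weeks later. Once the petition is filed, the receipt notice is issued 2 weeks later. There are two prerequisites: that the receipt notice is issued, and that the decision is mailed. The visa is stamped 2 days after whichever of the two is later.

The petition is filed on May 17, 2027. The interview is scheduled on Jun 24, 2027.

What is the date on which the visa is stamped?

Jul 28, 2027

The petition is filed: May 17, 2027.
The receipt notice is issued: May 17, 2027 + 2 weeks = May 31, 2027.
The interview is scheduled: Jun 24, 2027.
The interview takes place: Jun 24, 2027 + 18 days = Jul 12, 2027.
The decision is mailed: Jul 12, 2027 + 2 weeks = Jul 26, 2027.
Both prerequisites met — the receipt notice is issued (May 31, 2027), the decision is mailed (Jul 26, 2027); the later is Jul 26, 2027.
The visa is stamped: Jul 26, 2027 + 2 days = Jul 28, 2027.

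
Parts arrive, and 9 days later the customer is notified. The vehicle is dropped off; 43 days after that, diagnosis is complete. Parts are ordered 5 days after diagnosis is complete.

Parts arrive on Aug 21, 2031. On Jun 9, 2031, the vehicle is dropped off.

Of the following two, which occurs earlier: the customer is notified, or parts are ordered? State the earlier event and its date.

Parts are ordered — Jul 27, 2031

Parts arrive: Aug 21, 2031.
The customer is notified: Aug 21, 2031 + 9 days = Aug 30, 2031.
The vehicle is dropped off: Jun 9, 2031.
Diagnosis is complete: Jun 9, 2031 + 43 days = Jul 22, 2031.
Parts are ordered: Jul 22, 2031 + 5 days = Jul 27, 2031.
Comparing: the customer is notified on Aug 30, 2031 vs parts are ordered on Jul 27, 2031. Earlier: parts are ordered.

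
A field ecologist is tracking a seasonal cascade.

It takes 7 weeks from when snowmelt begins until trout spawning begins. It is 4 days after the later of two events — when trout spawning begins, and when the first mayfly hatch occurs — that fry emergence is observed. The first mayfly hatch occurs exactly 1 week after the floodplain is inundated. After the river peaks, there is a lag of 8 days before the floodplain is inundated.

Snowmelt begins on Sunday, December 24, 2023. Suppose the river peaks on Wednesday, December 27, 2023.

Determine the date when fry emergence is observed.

Thursday, February 15, 2024

Snowmelt begins: Dec 24, 2023.
Trout spawning begins: Dec 24, 2023 + 7 weeks = Feb 11, 2024.
The river peaks: Dec 27, 2023.
The floodplain is inundated: Dec 27, 2023 + 8 days = Jan 4, 2024.
The first mayfly hatch occurs: Jan 4, 2024 + 1 week = Jan 11, 2024.
Both prerequisites met — trout spawning begins (Feb 11, 2024), the first mayfly hatch occurs (Jan 11, 2024); the later is Feb 11, 2024.
Fry emergence is observed: Feb 11, 2024 + 4 days = Feb 15, 2024.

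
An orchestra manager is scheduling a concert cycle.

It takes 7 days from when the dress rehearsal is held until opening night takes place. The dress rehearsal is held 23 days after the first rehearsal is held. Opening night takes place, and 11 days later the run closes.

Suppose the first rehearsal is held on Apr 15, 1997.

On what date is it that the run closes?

May 26, 1997

The first rehearsal is held: Apr 15, 1997.
The dress rehearsal is held: Apr 15, 1997 + 23 days = May 8, 1997.
Opening night takes place: May 8, 1997 + 7 days = May 15, 1997.
The run closes: May 15, 1997 + 11 days = May 26, 1997.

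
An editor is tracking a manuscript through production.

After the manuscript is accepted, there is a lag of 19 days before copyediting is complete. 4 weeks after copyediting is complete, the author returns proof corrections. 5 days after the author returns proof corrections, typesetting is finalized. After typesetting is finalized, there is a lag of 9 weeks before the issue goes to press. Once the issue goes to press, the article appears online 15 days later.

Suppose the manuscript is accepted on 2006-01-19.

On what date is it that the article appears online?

2006-05-29

The manuscript is accepted: Jan 19, 2006.
Copyediting is complete: Jan 19, 2006 + 19 days = Feb 7, 2006.
The author returns proof corrections: Feb 7, 2006 + 4 weeks = Mar 7, 2006.
Typesetting is finalized: Mar 7, 2006 + 5 days = Mar 12, 2006.
The issue goes to press: Mar 12, 2006 + 9 weeks = May 14, 2006.
The article appears online: May 14, 2006 + 15 days = May 29, 2006.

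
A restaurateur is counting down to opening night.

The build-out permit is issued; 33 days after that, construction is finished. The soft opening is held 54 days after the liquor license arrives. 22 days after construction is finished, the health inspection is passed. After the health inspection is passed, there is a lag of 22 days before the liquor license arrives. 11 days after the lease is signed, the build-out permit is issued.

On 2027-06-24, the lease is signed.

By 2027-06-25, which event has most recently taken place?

The lease is signed: Jun 24, 2027.
The build-out permit is issued: Jun 24, 2027 + 11 days = Jul 5, 2027.
Construction is finished: Jul 5, 2027 + 33 days = Aug 7, 2027.
The health inspection is passed: Aug 7, 2027 + 22 days = Aug 29, 2027.
The liquor license arrives: Aug 29, 2027 + 22 days = Sep 20, 2027.
The soft opening is held: Sep 20, 2027 + 54 days = Nov 13, 2027.
Jun 25, 2027 falls between when the lease is signed (Jun 24, 2027) and when the build-out permit is issued (Jul 5, 2027).

The lease is signed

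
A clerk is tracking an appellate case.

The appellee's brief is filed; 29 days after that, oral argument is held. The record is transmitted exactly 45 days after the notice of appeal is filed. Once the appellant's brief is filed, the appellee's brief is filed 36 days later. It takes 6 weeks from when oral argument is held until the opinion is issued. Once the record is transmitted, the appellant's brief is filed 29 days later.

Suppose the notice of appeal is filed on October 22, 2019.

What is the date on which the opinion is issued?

The notice of appeal is filed: Oct 22, 2019.
The record is transmitted: Oct 22, 2019 + 45 days = Dec 6, 2019.
The appellant's brief is filed: Dec 6, 2019 + 29 days = Jan 4, 2020.
The appellee's brief is filed: Jan 4, 2020 + 36 days = Feb 9, 2020.
Oral argument is held: Feb 9, 2020 + 29 days = Mar 9, 2020.
The opinion is issued: Mar 9, 2020 + 6 weeks = Apr 20, 2020.

April 20, 2020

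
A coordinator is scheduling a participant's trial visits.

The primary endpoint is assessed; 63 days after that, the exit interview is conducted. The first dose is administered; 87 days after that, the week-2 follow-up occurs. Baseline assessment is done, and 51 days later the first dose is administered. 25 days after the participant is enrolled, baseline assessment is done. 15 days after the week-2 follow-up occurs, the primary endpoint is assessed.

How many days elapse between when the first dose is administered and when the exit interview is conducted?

165 days

Causal path: the first dose is administered → the week-2 follow-up occurs → the primary endpoint is assessed → the exit interview is conducted.
Total delay along the path: 87 + 15 + 63 = 165 days.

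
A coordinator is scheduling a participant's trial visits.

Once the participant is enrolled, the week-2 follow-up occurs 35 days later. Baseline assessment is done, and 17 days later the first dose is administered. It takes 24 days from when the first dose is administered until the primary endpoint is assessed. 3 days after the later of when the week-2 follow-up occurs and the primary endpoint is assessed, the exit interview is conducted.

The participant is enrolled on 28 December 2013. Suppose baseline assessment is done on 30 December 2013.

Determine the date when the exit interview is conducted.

12 February 2014

The participant is enrolled: Dec 28, 2013.
The week-2 follow-up occurs: Dec 28, 2013 + 35 days = Feb 1, 2014.
Baseline assessment is done: Dec 30, 2013.
The first dose is administered: Dec 30, 2013 + 17 days = Jan 16, 2014.
The primary endpoint is assessed: Jan 16, 2014 + 24 days = Feb 9, 2014.
Both prerequisites met — the week-2 follow-up occurs (Feb 1, 2014), the primary endpoint is assessed (Feb 9, 2014); the later is Feb 9, 2014.
The exit interview is conducted: Feb 9, 2014 + 3 days = Feb 12, 2014.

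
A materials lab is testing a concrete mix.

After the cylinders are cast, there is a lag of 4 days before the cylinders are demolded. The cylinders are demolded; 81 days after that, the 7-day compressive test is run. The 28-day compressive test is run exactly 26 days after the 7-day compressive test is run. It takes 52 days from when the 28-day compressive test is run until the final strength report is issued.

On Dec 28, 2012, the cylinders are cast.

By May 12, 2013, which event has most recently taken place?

The 28-day compressive test is run

The cylinders are cast: Dec 28, 2012.
The cylinders are demolded: Dec 28, 2012 + 4 days = Jan 1, 2013.
The 7-day compressive test is run: Jan 1, 2013 + 81 days = Mar 23, 2013.
The 28-day compressive test is run: Mar 23, 2013 + 26 days = Apr 18, 2013.
The final strength report is issued: Apr 18, 2013 + 52 days = Jun 9, 2013.
May 12, 2013 falls between when the 28-day compressive test is run (Apr 18, 2013) and when the final strength report is issued (Jun 9, 2013).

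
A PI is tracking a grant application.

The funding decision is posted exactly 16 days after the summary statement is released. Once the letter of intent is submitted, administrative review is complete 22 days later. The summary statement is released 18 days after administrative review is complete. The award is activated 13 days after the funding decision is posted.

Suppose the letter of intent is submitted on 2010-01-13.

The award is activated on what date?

2010-03-23

The letter of intent is submitted: Jan 13, 2010.
Administrative review is complete: Jan 13, 2010 + 22 days = Feb 4, 2010.
The summary statement is released: Feb 4, 2010 + 18 days = Feb 22, 2010.
The funding decision is posted: Feb 22, 2010 + 16 days = Mar 10, 2010.
The award is activated: Mar 10, 2010 + 13 days = Mar 23, 2010.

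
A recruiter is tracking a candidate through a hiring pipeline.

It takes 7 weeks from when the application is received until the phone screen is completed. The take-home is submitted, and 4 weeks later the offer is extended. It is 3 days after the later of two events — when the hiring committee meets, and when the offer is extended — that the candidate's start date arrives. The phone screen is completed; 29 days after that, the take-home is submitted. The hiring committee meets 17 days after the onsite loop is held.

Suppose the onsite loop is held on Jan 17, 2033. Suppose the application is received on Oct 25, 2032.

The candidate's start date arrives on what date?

The onsite loop is held: Jan 17, 2033.
The hiring committee meets: Jan 17, 2033 + 17 days = Feb 3, 2033.
The application is received: Oct 25, 2032.
The phone screen is completed: Oct 25, 2032 + 7 weeks = Dec 13, 2032.
The take-home is submitted: Dec 13, 2032 + 29 days = Jan 11, 2033.
The offer is extended: Jan 11, 2033 + 4 weeks = Feb 8, 2033.
Both prerequisites met — the hiring committee meets (Feb 3, 2033), the offer is extended (Feb 8, 2033); the later is Feb 8, 2033.
The candidate's start date arrives: Feb 8, 2033 + 3 days = Feb 11, 2033.

Feb 11, 2033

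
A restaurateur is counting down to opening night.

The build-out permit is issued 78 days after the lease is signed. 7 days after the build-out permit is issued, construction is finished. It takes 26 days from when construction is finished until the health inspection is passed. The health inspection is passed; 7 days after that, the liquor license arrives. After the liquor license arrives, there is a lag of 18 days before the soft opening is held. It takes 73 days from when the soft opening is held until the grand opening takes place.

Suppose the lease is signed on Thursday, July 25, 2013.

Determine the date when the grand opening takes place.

The lease is signed: Jul 25, 2013.
The build-out permit is issued: Jul 25, 2013 + 78 days = Oct 11, 2013.
Construction is finished: Oct 11, 2013 + 7 days = Oct 18, 2013.
The health inspection is passed: Oct 18, 2013 + 26 days = Nov 13, 2013.
The liquor license arrives: Nov 13, 2013 + 7 days = Nov 20, 2013.
The soft opening is held: Nov 20, 2013 + 18 days = Dec 8, 2013.
The grand opening takes place: Dec 8, 2013 + 73 days = Feb 19, 2014.

Wednesday, February 19, 2014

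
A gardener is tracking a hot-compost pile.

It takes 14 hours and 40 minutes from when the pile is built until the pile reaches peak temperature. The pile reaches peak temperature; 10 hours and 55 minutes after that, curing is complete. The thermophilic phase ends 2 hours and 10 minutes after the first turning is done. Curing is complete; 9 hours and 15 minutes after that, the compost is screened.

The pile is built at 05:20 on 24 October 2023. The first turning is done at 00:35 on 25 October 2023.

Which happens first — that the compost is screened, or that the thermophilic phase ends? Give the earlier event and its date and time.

The thermophilic phase ends — 02:45 on 25 October 2023

The pile is built: 05:20 Oct 24, 2023.
The pile reaches peak temperature: 05:20 Oct 24, 2023 + 14h40m = 20:00 Oct 24, 2023.
Curing is complete: 20:00 Oct 24, 2023 + 10h55m = 06:55 Oct 25, 2023.
The compost is screened: 06:55 Oct 25, 2023 + 9h15m = 16:10 Oct 25, 2023.
The first turning is done: 00:35 Oct 25, 2023.
The thermophilic phase ends: 00:35 Oct 25, 2023 + 2h10m = 02:45 Oct 25, 2023.
Comparing: the compost is screened at 16:10 Oct 25, 2023 vs the thermophilic phase ends at 02:45 Oct 25, 2023. Earlier: the thermophilic phase ends.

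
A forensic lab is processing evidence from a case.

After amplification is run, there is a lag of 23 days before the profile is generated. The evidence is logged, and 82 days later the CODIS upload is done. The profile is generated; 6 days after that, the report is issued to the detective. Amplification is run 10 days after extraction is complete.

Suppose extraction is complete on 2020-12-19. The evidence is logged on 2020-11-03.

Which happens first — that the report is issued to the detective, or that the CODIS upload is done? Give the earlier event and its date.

Extraction is complete: Dec 19, 2020.
Amplification is run: Dec 19, 2020 + 10 days = Dec 29, 2020.
The profile is generated: Dec 29, 2020 + 23 days = Jan 21, 2021.
The report is issued to the detective: Jan 21, 2021 + 6 days = Jan 27, 2021.
The evidence is logged: Nov 3, 2020.
The CODIS upload is done: Nov 3, 2020 + 82 days = Jan 24, 2021.
Comparing: the report is issued to the detective on Jan 27, 2021 vs the CODIS upload is done on Jan 24, 2021. Earlier: the CODIS upload is done.

The CODIS upload is done — 2021-01-24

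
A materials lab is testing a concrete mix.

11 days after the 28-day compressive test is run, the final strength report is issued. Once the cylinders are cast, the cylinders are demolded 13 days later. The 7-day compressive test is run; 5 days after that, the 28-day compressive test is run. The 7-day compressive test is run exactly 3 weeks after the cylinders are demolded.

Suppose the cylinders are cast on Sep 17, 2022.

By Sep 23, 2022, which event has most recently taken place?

The cylinders are cast: Sep 17, 2022.
The cylinders are demolded: Sep 17, 2022 + 13 days = Sep 30, 2022.
The 7-day compressive test is run: Sep 30, 2022 + 3 weeks = Oct 21, 2022.
The 28-day compressive test is run: Oct 21, 2022 + 5 days = Oct 26, 2022.
The final strength report is issued: Oct 26, 2022 + 11 days = Nov 6, 2022.
Sep 23, 2022 falls between when the cylinders are cast (Sep 17, 2022) and when the cylinders are demolded (Sep 30, 2022).

The cylinders are cast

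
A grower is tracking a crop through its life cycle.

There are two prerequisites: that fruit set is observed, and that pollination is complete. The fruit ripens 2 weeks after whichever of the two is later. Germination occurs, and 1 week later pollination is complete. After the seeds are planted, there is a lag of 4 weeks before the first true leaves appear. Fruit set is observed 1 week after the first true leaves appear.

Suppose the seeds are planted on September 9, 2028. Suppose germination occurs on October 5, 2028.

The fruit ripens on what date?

October 28, 2028

The seeds are planted: Sep 9, 2028.
The first true leaves appear: Sep 9, 2028 + 4 weeks = Oct 7, 2028.
Fruit set is observed: Oct 7, 2028 + 1 week = Oct 14, 2028.
Germination occurs: Oct 5, 2028.
Pollination is complete: Oct 5, 2028 + 1 week = Oct 12, 2028.
Both prerequisites met — fruit set is observed (Oct 14, 2028), pollination is complete (Oct 12, 2028); the later is Oct 14, 2028.
The fruit ripens: Oct 14, 2028 + 2 weeks = Oct 28, 2028.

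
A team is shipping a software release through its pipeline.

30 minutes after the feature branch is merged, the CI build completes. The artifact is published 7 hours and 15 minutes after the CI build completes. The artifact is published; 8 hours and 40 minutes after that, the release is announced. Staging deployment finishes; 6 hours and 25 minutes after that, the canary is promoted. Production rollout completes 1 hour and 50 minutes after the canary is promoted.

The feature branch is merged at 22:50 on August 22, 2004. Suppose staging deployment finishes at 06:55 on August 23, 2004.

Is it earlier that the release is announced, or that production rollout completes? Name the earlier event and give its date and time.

The feature branch is merged: 22:50 Aug 22, 2004.
The CI build completes: 22:50 Aug 22, 2004 + 30m = 23:20 Aug 22, 2004.
The artifact is published: 23:20 Aug 22, 2004 + 7h15m = 06:35 Aug 23, 2004.
The release is announced: 06:35 Aug 23, 2004 + 8h40m = 15:15 Aug 23, 2004.
Staging deployment finishes: 06:55 Aug 23, 2004.
The canary is promoted: 06:55 Aug 23, 2004 + 6h25m = 13:20 Aug 23, 2004.
Production rollout completes: 13:20 Aug 23, 2004 + 1h50m = 15:10 Aug 23, 2004.
Comparing: the release is announced at 15:15 Aug 23, 2004 vs production rollout completes at 15:10 Aug 23, 2004. Earlier: production rollout completes.

Production rollout completes — 15:10 on August 23, 2004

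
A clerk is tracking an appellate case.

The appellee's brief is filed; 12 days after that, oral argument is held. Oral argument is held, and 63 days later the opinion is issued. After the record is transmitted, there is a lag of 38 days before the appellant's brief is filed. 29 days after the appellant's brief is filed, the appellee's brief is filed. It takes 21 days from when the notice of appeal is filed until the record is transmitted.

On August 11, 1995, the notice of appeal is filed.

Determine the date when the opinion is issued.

The notice of appeal is filed: Aug 11, 1995.
The record is transmitted: Aug 11, 1995 + 21 days = Sep 1, 1995.
The appellant's brief is filed: Sep 1, 1995 + 38 days = Oct 9, 1995.
The appellee's brief is filed: Oct 9, 1995 + 29 days = Nov 7, 1995.
Oral argument is held: Nov 7, 1995 + 12 days = Nov 19, 1995.
The opinion is issued: Nov 19, 1995 + 63 days = Jan 21, 1996.

January 21, 1996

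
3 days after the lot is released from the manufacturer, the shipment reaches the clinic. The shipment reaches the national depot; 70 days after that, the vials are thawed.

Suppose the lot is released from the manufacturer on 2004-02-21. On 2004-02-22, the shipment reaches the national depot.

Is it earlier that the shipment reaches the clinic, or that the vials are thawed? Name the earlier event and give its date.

The lot is released from the manufacturer: Feb 21, 2004.
The shipment reaches the clinic: Feb 21, 2004 + 3 days = Feb 24, 2004.
The shipment reaches the national depot: Feb 22, 2004.
The vials are thawed: Feb 22, 2004 + 70 days = May 2, 2004.
Comparing: the shipment reaches the clinic on Feb 24, 2004 vs the vials are thawed on May 2, 2004. Earlier: the shipment reaches the clinic.

The shipment reaches the clinic — 2004-02-24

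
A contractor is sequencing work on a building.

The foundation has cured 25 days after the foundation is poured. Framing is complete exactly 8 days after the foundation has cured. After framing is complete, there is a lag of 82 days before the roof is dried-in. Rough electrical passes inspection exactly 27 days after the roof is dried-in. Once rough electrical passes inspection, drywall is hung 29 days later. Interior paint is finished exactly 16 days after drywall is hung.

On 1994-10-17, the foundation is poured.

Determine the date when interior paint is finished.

The foundation is poured: Oct 17, 1994.
The foundation has cured: Oct 17, 1994 + 25 days = Nov 11, 1994.
Framing is complete: Nov 11, 1994 + 8 days = Nov 19, 1994.
The roof is dried-in: Nov 19, 1994 + 82 days = Feb 9, 1995.
Rough electrical passes inspection: Feb 9, 1995 + 27 days = Mar 8, 1995.
Drywall is hung: Mar 8, 1995 + 29 days = Apr 6, 1995.
Interior paint is finished: Apr 6, 1995 + 16 days = Apr 22, 1995.

1995-04-22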